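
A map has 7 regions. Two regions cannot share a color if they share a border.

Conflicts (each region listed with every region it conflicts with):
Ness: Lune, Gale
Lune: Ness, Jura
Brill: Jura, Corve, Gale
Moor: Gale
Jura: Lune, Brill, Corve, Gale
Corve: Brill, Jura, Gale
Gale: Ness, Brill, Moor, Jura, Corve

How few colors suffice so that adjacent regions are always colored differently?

Brill, Jura, Corve, Gale are mutually in conflict, so at least 4 colors are needed.
4 colors suffice: Ness=2, Lune=1, Brill=3, Moor=2, Jura=2, Corve=4, Gale=1. Each listed conflict is separated.

4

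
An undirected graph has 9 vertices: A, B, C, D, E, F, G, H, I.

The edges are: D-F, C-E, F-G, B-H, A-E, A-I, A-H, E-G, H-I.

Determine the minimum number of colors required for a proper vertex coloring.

A, H, I form a triangle, so at least 3 colors are needed.
3 colors suffice: color 1 → {A, B, C, D, G}; color 2 → {E, F, H}; color 3 → {I}. No two adjacent vertices share a color.

3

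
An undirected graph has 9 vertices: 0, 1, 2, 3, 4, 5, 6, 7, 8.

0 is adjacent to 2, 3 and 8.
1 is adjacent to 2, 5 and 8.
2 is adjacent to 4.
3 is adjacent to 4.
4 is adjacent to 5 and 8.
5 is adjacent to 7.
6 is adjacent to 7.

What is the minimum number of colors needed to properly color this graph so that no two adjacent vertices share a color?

4 and 8 are adjacent, so at least 2 colors are needed.
2 colors suffice: color red → {0, 1, 4, 7}; color blue → {2, 3, 5, 6, 8}. Each edge has distinct colors on its endpoints.

2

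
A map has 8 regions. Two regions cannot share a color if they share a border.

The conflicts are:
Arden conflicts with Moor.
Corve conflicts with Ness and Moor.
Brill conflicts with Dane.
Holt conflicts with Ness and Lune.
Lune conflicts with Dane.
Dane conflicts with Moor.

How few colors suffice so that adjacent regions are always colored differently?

Lune and Dane conflict, so at least 2 colors are needed.
2 colors suffice: color 1 → {Arden, Corve, Holt, Dane}; color 2 → {Brill, Ness, Lune, Moor}. Each listed conflict is separated.

2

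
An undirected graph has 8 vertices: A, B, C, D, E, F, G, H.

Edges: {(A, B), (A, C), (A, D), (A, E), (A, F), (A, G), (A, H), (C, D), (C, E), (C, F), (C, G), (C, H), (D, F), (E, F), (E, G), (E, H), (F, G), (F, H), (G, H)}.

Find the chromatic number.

6

A, C, E, F, G, H are pairwise adjacent (a clique of size 6), so at least 6 colors are needed.
One proper 6-coloring: A=1, B=2, C=2, D=4, E=6, F=3, G=5, H=4. No two adjacent vertices share a color.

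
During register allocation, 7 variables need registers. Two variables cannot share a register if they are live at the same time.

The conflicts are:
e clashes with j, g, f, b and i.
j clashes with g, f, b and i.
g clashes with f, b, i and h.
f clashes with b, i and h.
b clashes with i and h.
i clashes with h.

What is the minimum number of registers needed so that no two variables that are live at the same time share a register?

6

e, j, g, f, b, i are mutually in conflict, so at least 6 registers are needed.
6 registers suffice: register 1 → {i}; register 2 → {f}; register 3 → {b}; register 4 → {g}; register 5 → {j, h}; register 6 → {e}. No two conflicting variables share a register.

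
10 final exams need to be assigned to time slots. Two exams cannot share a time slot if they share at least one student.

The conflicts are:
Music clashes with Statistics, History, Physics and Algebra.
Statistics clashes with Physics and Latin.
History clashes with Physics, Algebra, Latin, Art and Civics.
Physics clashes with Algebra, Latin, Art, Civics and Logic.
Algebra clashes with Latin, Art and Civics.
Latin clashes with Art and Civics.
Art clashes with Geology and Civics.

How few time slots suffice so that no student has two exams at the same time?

6

History, Physics, Algebra, Latin, Art, Civics are mutually in conflict, so at least 6 time slots are needed.
Using 6 time slots: Music=2, Statistics=3, History=3, Physics=1, Algebra=4, Latin=2, Art=5, Geology=1, Civics=6, Logic=2. Every pair that conflicts lands in different time slots.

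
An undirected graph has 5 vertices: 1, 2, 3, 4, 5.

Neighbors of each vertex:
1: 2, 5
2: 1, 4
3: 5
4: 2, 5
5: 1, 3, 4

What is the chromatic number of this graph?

2

3 and 5 are adjacent, so at least 2 colors are needed.
2 colors suffice: color a → {2, 5}; color b → {1, 3, 4}. Every edge joins two different colors.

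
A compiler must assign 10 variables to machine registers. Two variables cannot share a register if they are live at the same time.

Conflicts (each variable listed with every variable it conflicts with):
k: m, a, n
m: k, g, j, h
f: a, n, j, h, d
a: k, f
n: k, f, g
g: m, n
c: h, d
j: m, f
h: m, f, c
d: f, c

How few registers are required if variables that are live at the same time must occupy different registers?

3

The cycle m-j-f-n-g-m has odd length 5, so it cannot be 2-colored; at least 3 registers are needed.
3 registers suffice: k=2, m=1, f=1, a=3, n=3, g=2, c=1, j=2, h=2, d=2. Each listed conflict is separated.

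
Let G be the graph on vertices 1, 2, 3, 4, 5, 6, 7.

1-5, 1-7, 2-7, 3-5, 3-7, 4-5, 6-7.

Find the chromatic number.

4 and 5 are adjacent, so at least 2 colors are needed.
2 colors suffice: color a → {5, 7}; color b → {1, 2, 3, 4, 6}. No two adjacent vertices share a color.

2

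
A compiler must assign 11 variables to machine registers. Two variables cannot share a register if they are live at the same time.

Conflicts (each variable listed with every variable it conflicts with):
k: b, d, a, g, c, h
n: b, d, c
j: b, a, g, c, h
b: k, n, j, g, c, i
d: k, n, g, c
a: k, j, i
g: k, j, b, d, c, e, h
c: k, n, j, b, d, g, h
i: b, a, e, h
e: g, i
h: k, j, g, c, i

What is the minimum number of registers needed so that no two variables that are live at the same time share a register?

j, b, g, c are mutually in conflict, so at least 4 registers are needed.
4 registers suffice: register 1 → {n, g, i}; register 2 → {a, c, e}; register 3 → {b, d, h}; register 4 → {k, j}. Each listed conflict is separated.

4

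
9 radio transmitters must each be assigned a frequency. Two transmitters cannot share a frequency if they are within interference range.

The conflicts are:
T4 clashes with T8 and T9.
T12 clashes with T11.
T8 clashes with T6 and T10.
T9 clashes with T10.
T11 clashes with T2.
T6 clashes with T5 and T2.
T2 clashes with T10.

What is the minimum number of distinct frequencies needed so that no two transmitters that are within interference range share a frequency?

2

T2 and T10 conflict, so at least 2 frequencies are needed.
2 frequencies suffice: frequency 1 → {T4, T11, T6, T10}; frequency 2 → {T12, T8, T9, T5, T2}. Every pair that conflicts lands in different frequencies.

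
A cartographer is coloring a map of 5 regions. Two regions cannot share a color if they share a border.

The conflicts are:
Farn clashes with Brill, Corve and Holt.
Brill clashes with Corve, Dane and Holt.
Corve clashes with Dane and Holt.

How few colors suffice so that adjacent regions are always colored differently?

4

Farn, Brill, Corve, Holt all conflict with each other, so at least 4 colors are needed.
A valid assignment using 4 colors: Farn=4, Brill=2, Corve=1, Dane=3, Holt=3. Each listed conflict is separated.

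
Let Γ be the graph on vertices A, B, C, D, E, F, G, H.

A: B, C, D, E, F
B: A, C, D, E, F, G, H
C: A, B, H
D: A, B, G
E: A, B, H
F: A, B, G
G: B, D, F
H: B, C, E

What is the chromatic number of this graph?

B, D, G are mutually adjacent, so at least 3 colors are needed.
A valid assignment using 3 colors: A=blue, B=red, C=green, D=green, E=green, F=green, G=blue, H=blue. Every edge joins two different colors.

3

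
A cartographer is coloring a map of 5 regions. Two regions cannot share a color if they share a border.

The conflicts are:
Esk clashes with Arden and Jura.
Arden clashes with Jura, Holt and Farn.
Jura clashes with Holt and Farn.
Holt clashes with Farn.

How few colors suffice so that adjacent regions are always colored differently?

4

Arden, Jura, Holt, Farn all conflict with each other, so at least 4 colors are needed.
4 colors suffice: color 1 → {Jura}; color 2 → {Arden}; color 3 → {Esk, Farn}; color 4 → {Holt}. No two conflicting regions share a color.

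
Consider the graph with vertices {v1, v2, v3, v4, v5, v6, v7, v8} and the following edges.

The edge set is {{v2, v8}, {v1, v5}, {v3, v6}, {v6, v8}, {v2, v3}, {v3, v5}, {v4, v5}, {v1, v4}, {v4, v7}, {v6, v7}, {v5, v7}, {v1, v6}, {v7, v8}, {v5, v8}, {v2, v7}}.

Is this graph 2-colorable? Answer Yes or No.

No

v2, v7, v8 form a triangle, so at least 3 colors are needed.
So 2 colors are not enough.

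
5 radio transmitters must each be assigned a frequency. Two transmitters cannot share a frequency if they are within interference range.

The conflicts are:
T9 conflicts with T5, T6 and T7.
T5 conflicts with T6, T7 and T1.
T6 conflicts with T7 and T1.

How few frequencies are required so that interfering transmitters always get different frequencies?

4

T9, T5, T6, T7 pairwise conflict, so at least 4 frequencies are needed.
A valid assignment using 4 frequencies: T9=3, T5=2, T6=1, T7=4, T1=3. Each listed conflict is separated.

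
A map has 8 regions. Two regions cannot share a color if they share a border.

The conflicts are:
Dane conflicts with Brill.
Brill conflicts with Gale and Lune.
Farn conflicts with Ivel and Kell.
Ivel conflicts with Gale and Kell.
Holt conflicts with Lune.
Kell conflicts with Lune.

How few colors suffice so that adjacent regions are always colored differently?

3

Farn, Ivel, Kell pairwise conflict, so at least 3 colors are needed.
3 colors suffice: color 1 → {Brill, Holt, Kell}; color 2 → {Dane, Ivel, Lune}; color 3 → {Farn, Gale}. Every pair that conflicts lands in different colors.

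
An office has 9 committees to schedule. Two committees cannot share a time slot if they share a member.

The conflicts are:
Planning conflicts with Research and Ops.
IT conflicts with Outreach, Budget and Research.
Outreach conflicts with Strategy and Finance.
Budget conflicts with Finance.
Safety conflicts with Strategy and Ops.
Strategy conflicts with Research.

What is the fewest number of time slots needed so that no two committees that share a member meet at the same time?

3

The cycle Ops-Planning-Research-Strategy-Safety-Ops has odd length 5, so it cannot be 2-colored; at least 3 time slots are needed.
A valid assignment using 3 time slots: Planning=2, IT=2, Outreach=1, Budget=1, Safety=1, Strategy=2, Research=1, Ops=3, Finance=2. No two conflicting committees share a time slot.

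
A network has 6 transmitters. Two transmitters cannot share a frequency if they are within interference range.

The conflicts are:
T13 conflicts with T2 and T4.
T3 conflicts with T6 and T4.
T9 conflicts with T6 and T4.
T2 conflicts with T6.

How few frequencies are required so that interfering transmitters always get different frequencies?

The cycle T9-T4-T13-T2-T6-T9 has odd length 5, so it cannot be 2-colored; at least 3 frequencies are needed.
3 frequencies suffice: frequency 1 → {T6, T4}; frequency 2 → {T13, T3, T9}; frequency 3 → {T2}. Each listed conflict is separated.

3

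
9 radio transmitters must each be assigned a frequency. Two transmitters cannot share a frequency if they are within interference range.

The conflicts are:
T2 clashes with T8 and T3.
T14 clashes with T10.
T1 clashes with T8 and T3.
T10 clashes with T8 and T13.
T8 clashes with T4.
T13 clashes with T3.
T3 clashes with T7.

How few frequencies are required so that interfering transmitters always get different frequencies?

3

The cycle T3-T2-T8-T10-T13-T3 has odd length 5, so it cannot be 2-colored; at least 3 frequencies are needed.
3 frequencies suffice: T2=2, T14=1, T1=2, T10=2, T8=1, T13=3, T3=1, T7=2, T4=2. Every pair that conflicts lands in different frequencies.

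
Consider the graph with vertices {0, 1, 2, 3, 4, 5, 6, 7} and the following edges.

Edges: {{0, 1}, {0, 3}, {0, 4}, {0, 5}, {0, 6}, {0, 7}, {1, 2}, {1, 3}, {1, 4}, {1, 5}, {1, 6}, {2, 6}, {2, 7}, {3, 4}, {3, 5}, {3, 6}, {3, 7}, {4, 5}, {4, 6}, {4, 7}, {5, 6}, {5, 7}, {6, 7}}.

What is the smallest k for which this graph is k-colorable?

6

0, 3, 4, 5, 6, 7 are mutually adjacent (a clique of size 6), so at least 6 colors are needed.
6 colors suffice: 0=green, 1=purple, 2=blue, 3=yellow, 4=blue, 5=orange, 6=red, 7=purple. No two adjacent vertices share a color.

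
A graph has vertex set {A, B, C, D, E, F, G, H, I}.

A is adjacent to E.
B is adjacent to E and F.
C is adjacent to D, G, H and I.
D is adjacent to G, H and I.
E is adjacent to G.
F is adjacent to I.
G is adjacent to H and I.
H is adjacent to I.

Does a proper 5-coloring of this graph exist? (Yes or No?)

Yes

The chromatic number is 5. C, D, G, H, I are pairwise adjacent (a clique of size 5), so at least 5 colors are needed.
5 colors suffice: color red → {A, B, G}; color blue → {E, I}; color green → {F, H}; color yellow → {C}; color purple → {D}.
That is already a proper 5-coloring.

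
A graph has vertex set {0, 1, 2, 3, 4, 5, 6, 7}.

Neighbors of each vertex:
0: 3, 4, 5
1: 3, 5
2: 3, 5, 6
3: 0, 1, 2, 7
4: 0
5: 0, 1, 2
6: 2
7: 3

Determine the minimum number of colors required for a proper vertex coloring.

2

1 and 3 are adjacent, so at least 2 colors are needed.
2 colors suffice: color a → {3, 4, 5, 6}; color b → {0, 1, 2, 7}. No two adjacent vertices share a color.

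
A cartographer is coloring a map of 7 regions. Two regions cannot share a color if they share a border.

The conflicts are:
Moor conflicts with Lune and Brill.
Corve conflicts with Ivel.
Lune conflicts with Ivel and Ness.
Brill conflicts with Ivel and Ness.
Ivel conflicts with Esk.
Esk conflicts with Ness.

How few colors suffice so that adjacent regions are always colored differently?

2

Brill and Ivel conflict, so at least 2 colors are needed.
2 colors suffice: color 1 → {Moor, Ivel, Ness}; color 2 → {Corve, Lune, Brill, Esk}. No two conflicting regions share a color.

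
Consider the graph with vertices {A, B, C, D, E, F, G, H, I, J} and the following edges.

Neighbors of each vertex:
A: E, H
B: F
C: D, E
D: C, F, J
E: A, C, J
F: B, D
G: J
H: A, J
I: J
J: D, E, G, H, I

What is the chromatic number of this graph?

E and J are adjacent, so at least 2 colors are needed.
2 colors suffice: A=1, B=2, C=1, D=2, E=2, F=1, G=2, H=2, I=2, J=1. No two adjacent vertices share a color.

2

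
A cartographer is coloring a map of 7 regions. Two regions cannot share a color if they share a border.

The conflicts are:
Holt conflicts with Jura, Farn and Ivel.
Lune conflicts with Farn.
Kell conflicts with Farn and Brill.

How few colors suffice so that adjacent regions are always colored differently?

Kell and Brill conflict, so at least 2 colors are needed.
2 colors suffice: color 1 → {Jura, Farn, Brill, Ivel}; color 2 → {Holt, Lune, Kell}. Each listed conflict is separated.

2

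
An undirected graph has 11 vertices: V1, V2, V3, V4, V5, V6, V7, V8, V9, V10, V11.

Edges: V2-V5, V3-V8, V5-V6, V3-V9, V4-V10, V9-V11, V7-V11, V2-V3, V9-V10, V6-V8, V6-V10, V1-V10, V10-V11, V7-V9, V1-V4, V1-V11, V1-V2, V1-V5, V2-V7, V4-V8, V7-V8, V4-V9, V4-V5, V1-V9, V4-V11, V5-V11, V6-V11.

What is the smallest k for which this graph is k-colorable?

5

V1, V4, V9, V10, V11 are pairwise adjacent (a clique of size 5), so at least 5 colors are needed.
5 colors suffice: V1=4, V2=1, V3=3, V4=3, V5=2, V6=3, V7=3, V8=1, V9=2, V10=5, V11=1. No two adjacent vertices share a color.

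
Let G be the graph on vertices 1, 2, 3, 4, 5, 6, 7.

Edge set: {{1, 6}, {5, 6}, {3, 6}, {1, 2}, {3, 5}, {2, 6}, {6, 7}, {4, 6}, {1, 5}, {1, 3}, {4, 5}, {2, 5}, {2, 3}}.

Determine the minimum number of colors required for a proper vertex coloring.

1, 2, 3, 5, 6 are mutually adjacent (a clique of size 5), so at least 5 colors are needed.
5 colors suffice: color a → {6}; color b → {5, 7}; color c → {1, 4}; color d → {2}; color e → {3}. No two adjacent vertices share a color.

5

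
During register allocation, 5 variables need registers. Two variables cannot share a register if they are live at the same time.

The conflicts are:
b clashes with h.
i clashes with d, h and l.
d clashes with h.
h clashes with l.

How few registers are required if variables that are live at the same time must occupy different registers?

3

i, d, h all conflict with each other, so at least 3 registers are needed.
3 registers suffice: register 1 → {h}; register 2 → {b, i}; register 3 → {d, l}. Each listed conflict is separated.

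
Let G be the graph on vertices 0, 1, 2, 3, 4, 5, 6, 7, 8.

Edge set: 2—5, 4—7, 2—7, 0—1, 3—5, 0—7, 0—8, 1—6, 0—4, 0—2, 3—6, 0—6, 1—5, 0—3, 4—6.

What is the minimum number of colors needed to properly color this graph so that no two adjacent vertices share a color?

0, 4, 6 are mutually adjacent, so at least 3 colors are needed.
A valid assignment using 3 colors: 0=a, 1=c, 2=c, 3=c, 4=c, 5=a, 6=b, 7=b, 8=b. Every edge joins two different colors.

3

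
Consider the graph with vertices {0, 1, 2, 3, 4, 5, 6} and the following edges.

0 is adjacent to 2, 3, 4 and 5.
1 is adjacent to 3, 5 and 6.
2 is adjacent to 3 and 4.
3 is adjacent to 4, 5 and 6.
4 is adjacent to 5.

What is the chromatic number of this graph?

4

0, 2, 3, 4 form a clique, so at least 4 colors are needed.
A valid assignment using 4 colors: 0=yellow, 1=blue, 2=green, 3=red, 4=blue, 5=green, 6=green. Each edge has distinct colors on its endpoints.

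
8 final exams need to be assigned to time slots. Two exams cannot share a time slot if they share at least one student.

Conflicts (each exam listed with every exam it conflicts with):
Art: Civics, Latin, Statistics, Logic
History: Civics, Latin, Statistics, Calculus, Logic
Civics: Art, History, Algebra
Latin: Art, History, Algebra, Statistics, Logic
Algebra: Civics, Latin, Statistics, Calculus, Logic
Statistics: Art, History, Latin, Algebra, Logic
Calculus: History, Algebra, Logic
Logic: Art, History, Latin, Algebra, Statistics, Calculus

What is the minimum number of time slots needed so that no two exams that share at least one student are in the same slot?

Latin, Algebra, Statistics, Logic all conflict with each other, so at least 4 time slots are needed.
Using 4 time slots: Art=2, History=2, Civics=1, Latin=4, Algebra=2, Statistics=3, Calculus=3, Logic=1. No two conflicting exams share a time slot.

4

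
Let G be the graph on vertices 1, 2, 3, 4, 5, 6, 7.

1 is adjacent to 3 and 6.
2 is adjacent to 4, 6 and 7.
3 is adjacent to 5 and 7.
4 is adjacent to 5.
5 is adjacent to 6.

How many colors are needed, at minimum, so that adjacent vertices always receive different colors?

3

The cycle 7-2-4-5-3-7 has odd length 5, so it cannot be 2-colored; at least 3 colors are needed.
3 colors suffice: color red → {3, 4, 6}; color blue → {1, 2, 5}; color green → {7}. Each edge has distinct colors on its endpoints.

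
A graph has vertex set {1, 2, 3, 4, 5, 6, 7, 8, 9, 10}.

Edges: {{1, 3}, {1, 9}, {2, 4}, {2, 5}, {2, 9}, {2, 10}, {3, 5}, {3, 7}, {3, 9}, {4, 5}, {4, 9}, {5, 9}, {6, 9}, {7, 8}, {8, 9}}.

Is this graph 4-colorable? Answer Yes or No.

The chromatic number is 4. 2, 4, 5, 9 are mutually adjacent (a clique of size 4), so at least 4 colors are needed.
A valid assignment using 4 colors: 1=c, 2=b, 3=b, 4=d, 5=c, 6=b, 7=a, 8=b, 9=a, 10=a.
That is already a proper 4-coloring.

Yes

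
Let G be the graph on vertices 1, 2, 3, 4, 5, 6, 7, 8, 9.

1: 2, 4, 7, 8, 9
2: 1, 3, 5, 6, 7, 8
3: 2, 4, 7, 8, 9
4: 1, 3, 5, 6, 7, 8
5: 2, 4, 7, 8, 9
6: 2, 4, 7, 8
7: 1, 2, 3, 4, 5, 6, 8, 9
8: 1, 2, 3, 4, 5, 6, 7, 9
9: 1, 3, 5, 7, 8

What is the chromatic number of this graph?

4, 6, 7, 8 are mutually adjacent (a clique of size 4), so at least 4 colors are needed.
One proper 4-coloring: 1=d, 2=c, 3=d, 4=c, 5=d, 6=d, 7=a, 8=b, 9=c. No two adjacent vertices share a color.

4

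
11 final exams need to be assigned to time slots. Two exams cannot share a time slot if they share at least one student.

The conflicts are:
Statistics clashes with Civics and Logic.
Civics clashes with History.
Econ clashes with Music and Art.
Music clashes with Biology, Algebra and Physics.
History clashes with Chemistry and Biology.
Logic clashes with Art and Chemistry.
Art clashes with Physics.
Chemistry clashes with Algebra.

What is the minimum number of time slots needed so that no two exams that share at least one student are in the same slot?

The cycle Logic-Chemistry-History-Civics-Statistics-Logic has odd length 5, so it cannot be 2-colored; at least 3 time slots are needed.
3 time slots suffice: time slot 1 → {Statistics, Music, History, Art}; time slot 2 → {Civics, Econ, Chemistry, Biology, Physics}; time slot 3 → {Logic, Algebra}. Every pair that conflicts lands in different time slots.

3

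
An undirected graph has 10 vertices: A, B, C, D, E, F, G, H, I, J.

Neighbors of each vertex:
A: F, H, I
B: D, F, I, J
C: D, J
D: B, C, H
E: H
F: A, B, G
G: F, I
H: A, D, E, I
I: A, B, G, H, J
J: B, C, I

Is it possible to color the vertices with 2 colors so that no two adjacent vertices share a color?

A, H, I form a triangle, so at least 3 colors are needed.
So 2 colors are not enough.

No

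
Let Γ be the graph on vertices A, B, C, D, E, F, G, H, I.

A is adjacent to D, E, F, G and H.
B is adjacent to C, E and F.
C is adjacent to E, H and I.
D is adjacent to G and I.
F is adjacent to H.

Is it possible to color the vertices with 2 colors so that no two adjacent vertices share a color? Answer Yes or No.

B, C, E form a triangle, so at least 3 colors are needed.
So 2 colors are not enough.

No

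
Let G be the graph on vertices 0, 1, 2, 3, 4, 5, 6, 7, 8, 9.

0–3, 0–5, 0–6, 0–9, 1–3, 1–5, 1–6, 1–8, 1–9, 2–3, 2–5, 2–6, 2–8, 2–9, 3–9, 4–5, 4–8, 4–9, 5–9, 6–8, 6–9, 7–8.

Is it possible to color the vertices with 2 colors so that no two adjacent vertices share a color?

0, 3, 9 are mutually adjacent, so at least 3 colors are needed.
So 2 colors are not enough.

No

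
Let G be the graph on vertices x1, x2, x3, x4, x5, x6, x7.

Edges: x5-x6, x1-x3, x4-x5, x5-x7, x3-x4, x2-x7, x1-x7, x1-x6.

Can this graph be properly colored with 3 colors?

The chromatic number is 3. The cycle x3-x1-x6-x5-x4-x3 has odd length 5, so it cannot be 2-colored; at least 3 colors are needed.
3 colors suffice: color 1 → {x1, x2, x5}; color 2 → {x4, x6, x7}; color 3 → {x3}.
That is already a proper 3-coloring.

Yes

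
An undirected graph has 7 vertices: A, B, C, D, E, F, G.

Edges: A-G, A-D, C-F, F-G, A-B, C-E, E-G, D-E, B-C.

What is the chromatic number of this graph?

3

The cycle E-D-A-B-C-E has odd length 5, so it cannot be 2-colored; at least 3 colors are needed.
3 colors suffice: color red → {A, E, F}; color blue → {C, D, G}; color green → {B}. Every edge joins two different colors.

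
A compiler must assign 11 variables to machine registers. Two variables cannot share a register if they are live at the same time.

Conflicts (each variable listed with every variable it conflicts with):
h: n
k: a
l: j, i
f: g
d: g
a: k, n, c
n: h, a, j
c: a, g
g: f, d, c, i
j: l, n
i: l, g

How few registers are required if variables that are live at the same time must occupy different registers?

3

The cycle j-n-a-c-g-i-l-j has odd length 7, so it cannot be 2-colored; at least 3 registers are needed.
A valid assignment using 3 registers: h=1, k=2, l=3, f=2, d=2, a=1, n=2, c=2, g=1, j=1, i=2. No two conflicting variables share a register.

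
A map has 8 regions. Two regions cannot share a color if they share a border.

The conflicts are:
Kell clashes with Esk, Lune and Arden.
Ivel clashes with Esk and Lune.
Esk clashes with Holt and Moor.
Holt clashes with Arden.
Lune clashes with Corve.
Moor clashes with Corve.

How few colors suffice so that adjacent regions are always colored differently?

3

The cycle Corve-Lune-Kell-Esk-Moor-Corve has odd length 5, so it cannot be 2-colored; at least 3 colors are needed.
3 colors suffice: color 1 → {Esk, Lune, Arden}; color 2 → {Kell, Ivel, Holt, Moor}; color 3 → {Corve}. No two conflicting regions share a color.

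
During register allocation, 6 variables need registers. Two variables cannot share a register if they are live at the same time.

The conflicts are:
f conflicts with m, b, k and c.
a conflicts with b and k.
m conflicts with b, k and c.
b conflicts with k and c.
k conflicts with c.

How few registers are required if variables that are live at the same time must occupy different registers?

5

f, m, b, k, c pairwise conflict, so at least 5 registers are needed.
A valid assignment using 5 registers: f=3, a=3, m=5, b=1, k=2, c=4. No two conflicting variables share a register.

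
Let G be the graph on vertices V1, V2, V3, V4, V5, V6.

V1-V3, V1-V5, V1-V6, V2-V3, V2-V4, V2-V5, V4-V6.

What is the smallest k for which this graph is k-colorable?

The cycle V1-V3-V2-V4-V6-V1 has odd length 5, so it cannot be 2-colored; at least 3 colors are needed.
3 colors suffice: color red → {V1, V2}; color blue → {V3, V5, V6}; color green → {V4}. Every edge joins two different colors.

3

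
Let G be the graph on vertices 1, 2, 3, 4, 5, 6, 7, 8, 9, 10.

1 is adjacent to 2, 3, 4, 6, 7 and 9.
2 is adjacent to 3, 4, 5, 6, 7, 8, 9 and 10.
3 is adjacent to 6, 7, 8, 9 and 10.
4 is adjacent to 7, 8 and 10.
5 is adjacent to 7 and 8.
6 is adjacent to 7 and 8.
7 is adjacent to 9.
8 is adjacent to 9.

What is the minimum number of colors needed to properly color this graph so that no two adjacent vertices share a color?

5

1, 2, 3, 7, 9 form a clique, so at least 5 colors are needed.
5 colors suffice: color a → {2}; color b → {7, 8, 10}; color c → {3, 4, 5}; color d → {1}; color e → {6, 9}. No two adjacent vertices share a color.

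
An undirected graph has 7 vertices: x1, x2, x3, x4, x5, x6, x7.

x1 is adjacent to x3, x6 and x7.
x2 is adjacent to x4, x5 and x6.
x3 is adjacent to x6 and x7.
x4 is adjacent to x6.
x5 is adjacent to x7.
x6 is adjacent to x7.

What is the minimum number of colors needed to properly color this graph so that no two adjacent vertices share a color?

x1, x3, x6, x7 form a clique, so at least 4 colors are needed.
A valid assignment using 4 colors: x1=3, x2=2, x3=4, x4=3, x5=1, x6=1, x7=2. Each edge has distinct colors on its endpoints.

4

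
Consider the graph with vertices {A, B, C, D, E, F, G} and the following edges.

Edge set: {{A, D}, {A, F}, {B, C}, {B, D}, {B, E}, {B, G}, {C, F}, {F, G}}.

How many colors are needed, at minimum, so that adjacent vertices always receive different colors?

The cycle F-C-B-D-A-F has odd length 5, so it cannot be 2-colored; at least 3 colors are needed.
One proper 3-coloring: A=3, B=1, C=2, D=2, E=2, F=1, G=2. Each edge has distinct colors on its endpoints.

3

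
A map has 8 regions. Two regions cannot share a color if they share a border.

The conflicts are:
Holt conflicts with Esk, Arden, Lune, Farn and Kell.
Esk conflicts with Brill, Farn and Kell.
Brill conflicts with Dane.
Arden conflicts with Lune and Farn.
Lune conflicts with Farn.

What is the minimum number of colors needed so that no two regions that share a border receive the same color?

4

Holt, Arden, Lune, Farn pairwise conflict, so at least 4 colors are needed.
4 colors suffice: color 1 → {Holt, Brill}; color 2 → {Esk, Arden, Dane}; color 3 → {Farn, Kell}; color 4 → {Lune}. Every pair that conflicts lands in different colors.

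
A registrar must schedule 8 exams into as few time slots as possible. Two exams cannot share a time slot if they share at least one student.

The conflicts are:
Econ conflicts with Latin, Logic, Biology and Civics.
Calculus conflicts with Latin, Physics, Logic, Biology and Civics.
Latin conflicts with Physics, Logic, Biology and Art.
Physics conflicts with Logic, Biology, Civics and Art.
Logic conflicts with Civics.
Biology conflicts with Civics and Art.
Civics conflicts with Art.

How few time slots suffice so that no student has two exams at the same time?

4

Calculus, Physics, Biology, Civics all conflict with each other, so at least 4 time slots are needed.
4 time slots suffice: time slot 1 → {Latin, Civics}; time slot 2 → {Logic, Biology}; time slot 3 → {Econ, Physics}; time slot 4 → {Calculus, Art}. Each listed conflict is separated.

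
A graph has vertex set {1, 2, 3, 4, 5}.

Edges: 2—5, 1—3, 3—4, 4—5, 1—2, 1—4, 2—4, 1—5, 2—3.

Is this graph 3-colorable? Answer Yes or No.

No

1, 2, 3, 4 form a clique, so at least 4 colors are needed.
So 3 colors are not enough.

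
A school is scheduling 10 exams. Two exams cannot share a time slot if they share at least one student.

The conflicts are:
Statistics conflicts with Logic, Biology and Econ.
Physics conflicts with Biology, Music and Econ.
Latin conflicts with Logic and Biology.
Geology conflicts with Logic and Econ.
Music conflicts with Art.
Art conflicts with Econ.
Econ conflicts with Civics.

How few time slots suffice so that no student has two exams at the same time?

Music and Art conflict, so at least 2 time slots are needed.
A valid assignment using 2 time slots: Statistics=2, Physics=2, Latin=2, Geology=2, Logic=1, Biology=1, Music=1, Art=2, Econ=1, Civics=2. No two conflicting exams share a time slot.

2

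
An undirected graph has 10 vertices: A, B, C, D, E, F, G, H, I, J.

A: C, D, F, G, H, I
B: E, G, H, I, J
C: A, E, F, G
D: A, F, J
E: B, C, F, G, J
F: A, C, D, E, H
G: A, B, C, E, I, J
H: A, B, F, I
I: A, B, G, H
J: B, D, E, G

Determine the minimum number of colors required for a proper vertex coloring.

B, E, G, J are mutually adjacent (a clique of size 4), so at least 4 colors are needed.
4 colors suffice: color 1 → {A, E}; color 2 → {D, G, H}; color 3 → {B, F}; color 4 → {C, I, J}. No two adjacent vertices share a color.

4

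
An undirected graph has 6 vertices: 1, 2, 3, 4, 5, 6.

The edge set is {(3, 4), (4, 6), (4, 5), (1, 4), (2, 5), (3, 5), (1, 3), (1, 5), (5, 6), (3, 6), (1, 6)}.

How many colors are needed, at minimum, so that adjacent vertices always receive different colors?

5

1, 3, 4, 5, 6 form a clique, so at least 5 colors are needed.
5 colors suffice: color red → {5}; color blue → {2, 4}; color green → {1}; color yellow → {3}; color purple → {6}. No two adjacent vertices share a color.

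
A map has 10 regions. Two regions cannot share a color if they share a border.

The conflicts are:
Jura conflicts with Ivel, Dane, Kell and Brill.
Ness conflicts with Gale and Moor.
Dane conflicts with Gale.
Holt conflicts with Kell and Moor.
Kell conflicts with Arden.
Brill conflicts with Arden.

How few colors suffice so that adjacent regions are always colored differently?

3

The cycle Jura-Dane-Gale-Ness-Moor-Holt-Kell-Jura has odd length 7, so it cannot be 2-colored; at least 3 colors are needed.
A valid assignment using 3 colors: Jura=1, Ivel=2, Ness=1, Dane=3, Holt=1, Kell=2, Brill=2, Gale=2, Arden=1, Moor=2. Each listed conflict is separated.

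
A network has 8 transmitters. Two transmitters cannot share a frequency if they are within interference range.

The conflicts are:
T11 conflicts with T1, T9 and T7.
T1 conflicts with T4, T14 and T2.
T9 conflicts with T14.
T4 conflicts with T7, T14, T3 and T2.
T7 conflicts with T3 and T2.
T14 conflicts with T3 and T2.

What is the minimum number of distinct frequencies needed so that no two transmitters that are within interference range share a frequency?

T1, T4, T14, T2 are mutually in conflict, so at least 4 frequencies are needed.
A valid assignment using 4 frequencies: T11=1, T1=3, T9=3, T4=1, T7=2, T14=2, T3=3, T2=4. Every pair that conflicts lands in different frequencies.

4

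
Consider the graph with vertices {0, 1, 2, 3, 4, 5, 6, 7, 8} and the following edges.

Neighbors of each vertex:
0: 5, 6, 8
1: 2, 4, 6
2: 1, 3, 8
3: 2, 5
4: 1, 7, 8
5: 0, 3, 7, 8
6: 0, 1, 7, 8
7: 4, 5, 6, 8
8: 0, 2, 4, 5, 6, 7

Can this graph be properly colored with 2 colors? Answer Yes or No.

No

6, 7, 8 are mutually adjacent, so at least 3 colors are needed.
So 2 colors are not enough.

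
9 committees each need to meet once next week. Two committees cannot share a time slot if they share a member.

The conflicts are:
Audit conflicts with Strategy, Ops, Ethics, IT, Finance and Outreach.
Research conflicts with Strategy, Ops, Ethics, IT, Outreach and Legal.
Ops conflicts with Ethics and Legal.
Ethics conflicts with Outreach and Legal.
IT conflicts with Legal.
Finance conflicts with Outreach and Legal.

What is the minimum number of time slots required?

4

Research, Ops, Ethics, Legal are mutually in conflict, so at least 4 time slots are needed.
4 time slots suffice: time slot 1 → {Audit, Research}; time slot 2 → {Strategy, Outreach, Legal}; time slot 3 → {Ethics, IT, Finance}; time slot 4 → {Ops}. Every pair that conflicts lands in different time slots.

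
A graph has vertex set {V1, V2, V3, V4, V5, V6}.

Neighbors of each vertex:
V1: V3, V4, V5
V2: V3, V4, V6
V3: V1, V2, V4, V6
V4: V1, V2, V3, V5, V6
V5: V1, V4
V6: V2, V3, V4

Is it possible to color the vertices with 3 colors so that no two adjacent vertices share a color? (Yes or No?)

No

V2, V3, V4, V6 are mutually adjacent (a clique of size 4), so at least 4 colors are needed.
So 3 colors are not enough.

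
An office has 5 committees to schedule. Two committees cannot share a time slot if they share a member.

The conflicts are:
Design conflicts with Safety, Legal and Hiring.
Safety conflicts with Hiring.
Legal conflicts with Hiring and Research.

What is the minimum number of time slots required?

3

Design, Safety, Hiring are mutually in conflict, so at least 3 time slots are needed.
Using 3 time slots: Design=3, Safety=1, Legal=1, Hiring=2, Research=2. Each listed conflict is separated.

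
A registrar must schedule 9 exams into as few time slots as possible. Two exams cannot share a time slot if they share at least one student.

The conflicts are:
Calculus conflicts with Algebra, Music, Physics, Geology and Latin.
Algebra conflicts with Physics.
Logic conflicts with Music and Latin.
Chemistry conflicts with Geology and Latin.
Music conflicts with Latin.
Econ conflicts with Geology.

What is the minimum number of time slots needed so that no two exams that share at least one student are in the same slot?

3

Logic, Music, Latin are mutually in conflict, so at least 3 time slots are needed.
Using 3 time slots: Calculus=1, Algebra=2, Logic=1, Chemistry=1, Music=3, Physics=3, Econ=1, Geology=2, Latin=2. Every pair that conflicts lands in different time slots.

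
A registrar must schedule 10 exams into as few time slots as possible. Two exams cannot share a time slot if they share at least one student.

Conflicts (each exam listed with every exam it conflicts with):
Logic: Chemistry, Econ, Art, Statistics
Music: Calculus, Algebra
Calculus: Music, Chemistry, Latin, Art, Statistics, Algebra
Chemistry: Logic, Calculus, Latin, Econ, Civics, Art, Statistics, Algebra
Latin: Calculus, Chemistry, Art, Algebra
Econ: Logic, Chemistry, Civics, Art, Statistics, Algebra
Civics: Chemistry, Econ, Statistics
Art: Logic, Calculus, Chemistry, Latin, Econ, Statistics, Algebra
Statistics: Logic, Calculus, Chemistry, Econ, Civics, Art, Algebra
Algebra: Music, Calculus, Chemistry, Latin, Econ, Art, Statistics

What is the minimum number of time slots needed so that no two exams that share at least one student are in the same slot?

Calculus, Chemistry, Art, Statistics, Algebra are mutually in conflict, so at least 5 time slots are needed.
Using 5 time slots: Logic=4, Music=1, Calculus=5, Chemistry=1, Latin=3, Econ=5, Civics=2, Art=2, Statistics=3, Algebra=4. No two conflicting exams share a time slot.

5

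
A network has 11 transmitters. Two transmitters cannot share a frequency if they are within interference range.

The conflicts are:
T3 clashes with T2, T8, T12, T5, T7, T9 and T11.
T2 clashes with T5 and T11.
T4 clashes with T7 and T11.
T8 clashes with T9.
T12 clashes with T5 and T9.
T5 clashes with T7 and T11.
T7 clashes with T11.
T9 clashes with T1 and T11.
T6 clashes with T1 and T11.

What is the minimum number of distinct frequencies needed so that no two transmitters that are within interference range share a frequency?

T3, T5, T7, T11 all conflict with each other, so at least 4 frequencies are needed.
4 frequencies suffice: T3=1, T2=4, T4=1, T8=2, T12=2, T5=3, T7=4, T9=3, T6=3, T1=1, T11=2. No two conflicting transmitters share a frequency.

4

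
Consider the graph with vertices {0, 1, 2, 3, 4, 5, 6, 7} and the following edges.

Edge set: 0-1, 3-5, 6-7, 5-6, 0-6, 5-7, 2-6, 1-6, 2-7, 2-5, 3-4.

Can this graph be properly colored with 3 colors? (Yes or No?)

No

2, 5, 6, 7 are mutually adjacent (a clique of size 4), so at least 4 colors are needed.
So 3 colors are not enough.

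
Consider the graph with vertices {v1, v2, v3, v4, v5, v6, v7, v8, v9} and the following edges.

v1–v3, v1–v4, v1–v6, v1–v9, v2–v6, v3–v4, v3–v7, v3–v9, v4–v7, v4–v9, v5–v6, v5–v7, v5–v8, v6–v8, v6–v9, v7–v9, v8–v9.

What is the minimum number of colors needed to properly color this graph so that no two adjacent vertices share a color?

4

v3, v4, v7, v9 are mutually adjacent (a clique of size 4), so at least 4 colors are needed.
A valid assignment using 4 colors: v1=G, v2=R, v3=B, v4=Y, v5=R, v6=B, v7=G, v8=G, v9=R. No two adjacent vertices share a color.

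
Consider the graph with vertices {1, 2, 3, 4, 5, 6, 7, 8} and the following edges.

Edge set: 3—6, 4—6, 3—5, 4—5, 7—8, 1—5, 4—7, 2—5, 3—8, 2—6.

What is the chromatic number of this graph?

The cycle 4-6-3-8-7-4 has odd length 5, so it cannot be 2-colored; at least 3 colors are needed.
3 colors suffice: 1=blue, 2=blue, 3=blue, 4=blue, 5=red, 6=red, 7=green, 8=red. Each edge has distinct colors on its endpoints.

3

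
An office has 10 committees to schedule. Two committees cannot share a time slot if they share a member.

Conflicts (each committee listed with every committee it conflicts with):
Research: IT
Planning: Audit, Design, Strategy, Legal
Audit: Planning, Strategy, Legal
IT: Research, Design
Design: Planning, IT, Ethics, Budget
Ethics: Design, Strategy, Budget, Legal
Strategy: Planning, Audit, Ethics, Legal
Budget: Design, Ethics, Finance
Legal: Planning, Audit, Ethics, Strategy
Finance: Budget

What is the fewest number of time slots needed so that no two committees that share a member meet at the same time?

Planning, Audit, Strategy, Legal are mutually in conflict, so at least 4 time slots are needed.
4 time slots suffice: time slot 1 → {Research, Design, Strategy, Finance}; time slot 2 → {Planning, IT, Ethics}; time slot 3 → {Budget, Legal}; time slot 4 → {Audit}. No two conflicting committees share a time slot.

4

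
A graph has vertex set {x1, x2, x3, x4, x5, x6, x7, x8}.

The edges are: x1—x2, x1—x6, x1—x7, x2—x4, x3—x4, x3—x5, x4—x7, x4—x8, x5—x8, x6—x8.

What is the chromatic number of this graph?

3

The cycle x6-x1-x2-x4-x8-x6 has odd length 5, so it cannot be 2-colored; at least 3 colors are needed.
3 colors suffice: color R → {x1, x4, x5}; color B → {x2, x3, x7, x8}; color G → {x6}. No two adjacent vertices share a color.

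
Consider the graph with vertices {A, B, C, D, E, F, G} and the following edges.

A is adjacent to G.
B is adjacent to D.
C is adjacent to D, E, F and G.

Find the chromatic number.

2

C and G are adjacent, so at least 2 colors are needed.
2 colors suffice: color 1 → {A, B, C}; color 2 → {D, E, F, G}. Every edge joins two different colors.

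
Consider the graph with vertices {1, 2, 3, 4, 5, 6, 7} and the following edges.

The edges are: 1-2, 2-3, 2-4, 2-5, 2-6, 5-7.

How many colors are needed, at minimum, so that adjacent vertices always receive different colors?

5 and 7 are adjacent, so at least 2 colors are needed.
A valid assignment using 2 colors: 1=blue, 2=red, 3=blue, 4=blue, 5=blue, 6=blue, 7=red. No two adjacent vertices share a color.

2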